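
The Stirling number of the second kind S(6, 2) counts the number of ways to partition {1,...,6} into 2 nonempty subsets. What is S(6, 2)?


Using the explicit formula S(n,k) = (1/k!) sum_{j=0}^{k} (-1)^(k-j) C(k,j) j^n:
S(6, 2) = 31
Equivalently, S(n,k) is n! times the coefficient of x^n in the EGF (e^x - 1)^k / k!.

31


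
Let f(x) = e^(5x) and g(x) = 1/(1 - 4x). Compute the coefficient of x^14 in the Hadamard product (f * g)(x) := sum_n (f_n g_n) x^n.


Expanding: f_k = 5^k/k! (from e^(5x)) and g_k = 4^k (from 1/(1 - 4x)). So the Hadamard coefficient (f * g)_k = 5^k 4^k / k! = (20)^k / k!.
For k = 14: 20^14/14! = 1638400000000000000/87178291200 = 32000000000000/1702701.

32000000000000/1702701


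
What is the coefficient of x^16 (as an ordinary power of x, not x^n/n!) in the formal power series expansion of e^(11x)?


The exponential series is e^y = sum_{k>=0} y^k / k!. Substituting y = 11x gives
e^(11x) = sum_{k>=0} 11^k x^k / k!.
So the coefficient of x^n is a^n/n! with a = 11, n = 16:
11^16 / 16! = 45949729863572161/20922789888000 = 4177248169415651/1902071808000

4177248169415651/1902071808000


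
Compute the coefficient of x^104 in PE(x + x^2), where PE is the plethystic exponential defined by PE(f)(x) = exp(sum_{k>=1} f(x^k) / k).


With f(x) = x + x^2, the exponent is sum_{k>=1} (x^k + x^(2k)) / k = -ln(1 - x) - ln(1 - x^2). Exponentiating:
PE(x + x^2) = 1 / ((1 - x)(1 - x^2)).
This is the generating function for partitions of n into parts of size 1 or 2. The number of 2's can be any j in 0..52, and the rest are 1's, so
[x^104] = floor(104/2) + 1 = 53.

53


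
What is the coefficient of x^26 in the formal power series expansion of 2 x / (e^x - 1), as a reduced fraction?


The exponential generating function for Bernoulli numbers is
x / (e^x - 1) = sum_{k>=0} B_k x^k / k!.
So the coefficient of x^26 in 2 x / (e^x - 1) is 2 B_26 / 26!.
Computing: B_26 = 8553103/6, 26! = 403291461126605635584000000, giving
2 * 8553103/6 / 403291461126605635584000000 = 657931/93067260259985915904000000.

657931/93067260259985915904000000


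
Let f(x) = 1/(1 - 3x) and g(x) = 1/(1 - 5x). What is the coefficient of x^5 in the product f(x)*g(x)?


The coefficient of x^n in f*g is the Cauchy product: sum_{k=0}^{n} a^k * b^(n-k).
With a=3, b=5, n=5:
sum_{k=0}^{5} 3^k * 5^(5-k)
= 7448

7448


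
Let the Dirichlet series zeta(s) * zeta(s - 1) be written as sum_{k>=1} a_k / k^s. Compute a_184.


Convolution gives a_k = sum_{d | k} d * 1 = sum_{d | k} d = sigma(k), the sum of positive divisors of k.
For k = 184, the divisors are 1, 2, 4, 8, 23, 46, 92, 184, so
sigma(184) = 1 + 2 + 4 + 8 + 23 + 46 + 92 + 184 = 360.

360


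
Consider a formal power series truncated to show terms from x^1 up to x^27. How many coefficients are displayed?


From x^1 to x^27 inclusive, the count is 27 - 1 + 1 = 27.

27


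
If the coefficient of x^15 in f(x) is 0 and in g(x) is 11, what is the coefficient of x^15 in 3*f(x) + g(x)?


Scalar multiplication scales coefficients: 3 * 0 = 0.
Then add the g coefficient: 0 + 11
= 11

11


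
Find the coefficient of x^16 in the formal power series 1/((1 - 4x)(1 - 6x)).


By partial fractions or Cauchy convolution:
The coefficient equals sum_{k=0}^{16} 4^k * 6^(16-k).
= 8454739787776

8454739787776


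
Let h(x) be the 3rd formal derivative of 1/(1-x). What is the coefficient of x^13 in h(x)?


Differentiating 3 times: d^3/dx^3 [1/(1-x)] = 3!/(1-x)^4.
The expansion 1/(1-x)^4 = sum_{k>=0} C(k+3, 3) x^k, so the coefficient of x^n in 3!/(1-x)^4 is 3! * C(n+3, 3).
For n = 13: 6 * C(16, 3) = 6 * 560 = 3360

3360


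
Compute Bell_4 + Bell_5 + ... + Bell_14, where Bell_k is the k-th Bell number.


Recall Bell_k counts set partitions of a k-set (with Bell_0 = 1 by convention).
Bell_4 through Bell_14: 15, 52, 203, 877, 4140, 21147, 115975, 678570, 4213597, 27644437, 190899322
Sum = 15 + 52 + 203 + 877 + 4140 + 21147 + 115975 + 678570 + 4213597 + 27644437 + 190899322 = 223578335.

223578335


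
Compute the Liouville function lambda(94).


The Liouville function is lambda(k) = (-1)^Omega(k), where Omega(k) counts the prime factors of k with multiplicity.
Factoring: 94 = 2 * 47, so Omega(94) = 2.
lambda(94) = (-1)^2 = 1.

1


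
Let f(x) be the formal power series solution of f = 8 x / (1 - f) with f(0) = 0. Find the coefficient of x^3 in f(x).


Apply Lagrange inversion: f = 8 x * phi(f) with phi(t) = 1/(1 - t), so
[x^n] f = 8^n * (1/n) [t^(n-1)] phi(t)^n = 8^n * (1/n) [t^(n-1)] (1 - t)^(-n) = 8^n * (1/n) C(2n - 2, n - 1) = 8^n * C_{n-1}.
For n = 3: C_2 = C(4, 2) / 3 = 6/3 = 2.
With the 8^3 = 512 factor, the coefficient is 512 * 2 = 1024.

1024


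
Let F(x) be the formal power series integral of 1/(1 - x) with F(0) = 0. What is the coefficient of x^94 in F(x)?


1/(1 - x) = sum_{k>=0} x^k. Integrating termwise and using F(0) = 0 gives
F(x) = sum_{k>=0} x^(k+1) / (k+1) = sum_{m>=1} x^m / m = -ln(1 - x).
So the coefficient of x^94 is 1/94 = 1/94.

1/94


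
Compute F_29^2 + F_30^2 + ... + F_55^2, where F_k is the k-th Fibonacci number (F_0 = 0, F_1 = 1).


There is a standard identity sum_{k=0}^{N} F_k^2 = F_N * F_{N+1} (proved inductively from the telescoping relation F_k^2 = F_k F_{k+1} - F_{k-1} F_k). Then
sum_{k=29}^{55} F_k^2 = F_55 F_56 - F_28 F_29.
Computing: F_55 = 139583862445, F_56 = 225851433717, F_28 = 317811, F_29 = 514229.
Sum = 139583862445 * 225851433717 - 317811 * 514229 = 31525215456796335425346.

31525215456796335425346


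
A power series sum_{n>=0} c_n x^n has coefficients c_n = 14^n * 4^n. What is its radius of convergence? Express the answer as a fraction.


By the root test (Cauchy-Hadamard), the radius is R = 1 / limsup_n |c_n|^(1/n).
Here |c_n|^(1/n) = (14^n * 4^n)^(1/n) = 14 * 4 = 56 for all n.
So R = 1/56 = 1/56.

1/56


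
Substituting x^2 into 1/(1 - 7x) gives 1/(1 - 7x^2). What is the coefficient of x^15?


Since 1/(1 - 7x^2) only has even powers of x,
the coefficient of x^15 (odd) is 0.

0


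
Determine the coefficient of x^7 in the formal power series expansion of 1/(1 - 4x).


The geometric series identity gives 1/(1 - c x) = sum_{k>=0} c^k x^k, so the coefficient of x^k is c^k.
Here c = 4 and k = 7.
Computing: 4^7 = 16384

16384


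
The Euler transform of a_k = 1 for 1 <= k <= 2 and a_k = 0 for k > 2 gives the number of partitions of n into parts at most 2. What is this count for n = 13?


Partitions of 13 into parts at most 2:
Using generating function (1-x)^(-1)(1-x^2)^(-1),
the coefficient of x^13 = 7

7


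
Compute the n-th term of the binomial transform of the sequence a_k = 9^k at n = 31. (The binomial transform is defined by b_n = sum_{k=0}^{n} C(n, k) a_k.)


With a_k = 9^k, b_n = sum_{k=0}^{n} C(n, k) 9^k = (1 + 9)^n by the binomial theorem.
For n = 31: (1 + 9)^31 = 10^31 = 10000000000000000000000000000000.

10000000000000000000000000000000


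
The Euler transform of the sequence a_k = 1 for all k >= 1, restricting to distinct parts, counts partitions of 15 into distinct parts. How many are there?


Partitions of 15 into distinct parts can be computed via generating function.
Product (1+x)(1+x^2)(1+x^3)...
The coefficient of x^15 = 27

27


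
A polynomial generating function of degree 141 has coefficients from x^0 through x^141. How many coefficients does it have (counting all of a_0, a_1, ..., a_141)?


A polynomial of degree 141 takes the form a_0 + a_1 x + ... + a_141 x^141.
The number of coefficients is 141 + 1 = 142.

142


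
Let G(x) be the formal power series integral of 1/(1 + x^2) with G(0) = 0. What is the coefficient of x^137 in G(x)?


1/(1 + x^2) = sum_{j>=0} (-1)^j x^(2j). Integrating termwise with G(0) = 0:
G(x) = sum_{j>=0} (-1)^j x^(2j+1) / (2j+1) = arctan(x).
Only odd powers are nonzero. For x^137 write 137 = 2*68 + 1, giving
(-1)^68 / 137 = 1/137 = 1/137.

1/137


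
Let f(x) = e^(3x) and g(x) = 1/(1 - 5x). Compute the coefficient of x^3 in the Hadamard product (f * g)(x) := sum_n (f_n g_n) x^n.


Expanding: f_k = 3^k/k! (from e^(3x)) and g_k = 5^k (from 1/(1 - 5x)). So the Hadamard coefficient (f * g)_k = 3^k 5^k / k! = (15)^k / k!.
For k = 3: 15^3/3! = 3375/6 = 1125/2.

1125/2


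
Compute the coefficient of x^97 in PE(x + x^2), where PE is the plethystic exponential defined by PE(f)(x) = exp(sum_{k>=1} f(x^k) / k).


With f(x) = x + x^2, the exponent is sum_{k>=1} (x^k + x^(2k)) / k = -ln(1 - x) - ln(1 - x^2). Exponentiating:
PE(x + x^2) = 1 / ((1 - x)(1 - x^2)).
This is the generating function for partitions of n into parts of size 1 or 2. The number of 2's can be any j in 0..48, and the rest are 1's, so
[x^97] = floor(97/2) + 1 = 49.

49


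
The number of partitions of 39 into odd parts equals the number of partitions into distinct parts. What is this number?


Computing partitions of 39 into odd parts (1, 3, 5, ...):
Using the generating function prod_{k>=0} 1/(1-x^(2k+1)),
the count is 982

982


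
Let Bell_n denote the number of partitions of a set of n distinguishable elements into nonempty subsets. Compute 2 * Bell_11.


Bell_11 can be computed from the Bell triangle or from Dobinski's identity Bell_n = (1/e) * sum_{k>=0} k^n / k!.
Computing Bell_11 = 678570.
Then 2 * 678570 = 1357140.

1357140


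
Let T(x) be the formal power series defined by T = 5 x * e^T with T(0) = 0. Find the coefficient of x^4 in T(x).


Apply the Lagrange inversion formula: if T = 5 x * phi(T) with phi(t) = e^t, then
[x^n] T = 5^n * (1/n) [t^(n-1)] phi(t)^n = 5^n * (1/n) [t^(n-1)] e^(n t) = 5^n * (1/n) * n^(n-1) / (n-1)! = 5^n * n^(n-1) / n!.
When c = 1 this is the Cayley count of rooted labeled trees on n vertices, divided by n!.
For n = 4: 5^4 * 4^3 / 4! = 625 * 64/24 = 5000/3.

5000/3


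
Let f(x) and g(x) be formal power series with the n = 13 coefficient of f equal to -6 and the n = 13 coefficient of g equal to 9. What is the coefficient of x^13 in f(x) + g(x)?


Addition of formal power series is termwise.
The coefficient of x^13 in f + g = -6 + 9
= 3

3


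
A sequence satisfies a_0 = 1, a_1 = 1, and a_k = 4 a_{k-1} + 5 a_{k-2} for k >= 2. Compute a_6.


The characteristic equation is t^2 - 4 t - 5 = 0, with roots r_1 = 5 and r_2 = -1 (so c_1 = r_1 + r_2, c_2 = -r_1 r_2 as required).
One can use the closed form a_n = A r_1^n + B r_2^n, but direct iteration is more reliable:
a_0 = 1, a_1 = 1, a_2 = 9, a_3 = 41, a_4 = 209, a_5 = 1041, a_6 = 5209.
So a_6 = 5209.

5209


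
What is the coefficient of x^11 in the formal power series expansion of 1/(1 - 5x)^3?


The general identity 1/(1 - c x)^r = sum_{k>=0} c^k C(k + r - 1, r - 1) x^k follows by substituting y = c x into 1/(1 - y)^r = sum_{k>=0} C(k + r - 1, r - 1) y^k.
For c = 5, r = 3, k = 11:
5^11 * C(13, 2) = 48828125 * 78 = 3808593750.

3808593750


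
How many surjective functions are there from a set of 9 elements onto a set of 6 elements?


By inclusion-exclusion on which target elements are missed, the number of surjections from an n-set onto a k-set is
surj(n, k) = sum_{j=0}^{k} (-1)^j C(k, j) (k - j)^n.
Equivalently surj(n, k) = k! * S(n, k), where S(n, k) is the Stirling number of the second kind.
For n = 9, k = 6:
S(9, 6) = 2646, so
surj = 6! * 2646 = 720 * 2646 = 1905120.

1905120


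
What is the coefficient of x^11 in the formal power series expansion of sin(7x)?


The Maclaurin series is sin(t) = sum_{k>=0} (-1)^k t^(2k+1) / (2k+1)!, so substituting t = 7x, only odd powers of x are nonzero, with coefficient of x^(2k+1) equal to (-1)^k 7^(2k+1) / (2k+1)!.
Write 11 = 2*5 + 1, giving the coefficient (-1)^5 * 7^11 / 11! = -1977326743/39916800 = -282475249/5702400.

-282475249/5702400


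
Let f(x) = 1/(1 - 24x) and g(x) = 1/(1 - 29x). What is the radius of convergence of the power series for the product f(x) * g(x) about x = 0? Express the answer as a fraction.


The radius of 1/(1 - 24x) is 1/24 (nearest singularity at x = 1/24), and the radius of 1/(1 - 29x) is 1/29.
The product f(x)*g(x) = 1/((1 - 24x)(1 - 29x)) has singularities at both 1/24 and 1/29, so its radius of convergence is the distance to the nearest one:
min(1/24, 1/29) = 1/29.

1/29


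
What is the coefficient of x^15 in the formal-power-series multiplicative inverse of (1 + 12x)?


The inverse is 1/(1 + 12x). Apply the geometric identity 1/(1 - y) = sum_{k>=0} y^k with y = -12x:
1/(1 + 12x) = sum_{k>=0} (-12)^k x^k.
So the coefficient of x^15 is (-12)^15 = -15407021574586368.

-15407021574586368


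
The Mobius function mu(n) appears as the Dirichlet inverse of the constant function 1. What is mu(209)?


209 = 11 * 19 (all distinct primes).
mu(209) = (-1)^2 = 1

1


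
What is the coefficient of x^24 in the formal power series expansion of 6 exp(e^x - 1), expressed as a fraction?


exp(e^x - 1) is the exponential generating function for the Bell numbers Bell_k: exp(e^x - 1) = sum_{k>=0} Bell_k x^k / k!.
So the coefficient of x^24 in 6 exp(e^x - 1) is 6 Bell_24 / 24!.
Computing: Bell_24 = 445958869294805289 and 24! = 620448401733239439360000, giving
6 * 445958869294805289/620448401733239439360000 = 148652956431601763/34469355651846635520000.

148652956431601763/34469355651846635520000


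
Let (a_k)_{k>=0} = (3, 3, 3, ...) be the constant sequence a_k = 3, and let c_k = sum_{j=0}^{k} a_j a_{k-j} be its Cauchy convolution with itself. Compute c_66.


Since a_j = 3 for all j >= 0, the convolution sum becomes
c_k = sum_{j=0}^{k} 3 * 3 = 9 * (k + 1).
Equivalently, the generating function of (a_k) is 3/(1 - x) and its square is 9/(1 - x)^2 = sum_{k>=0} 9(k + 1) x^k.
For k = 66: 9 * 67 = 603.

603


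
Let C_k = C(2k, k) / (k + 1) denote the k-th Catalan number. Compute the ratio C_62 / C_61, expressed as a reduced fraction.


Using C_k = (2k)! / (k! (k+1)!), the ratio C_{k+1}/C_k simplifies to
C_{k+1}/C_k = [(2k+2)! / ((k+1)! (k+2)!)] * [k! (k+1)! / (2k)!]
 = (2k+2)(2k+1) / ((k+1)(k+2)) = 2(2k+1) / (k+2).
For k = 61: 2(2*61 + 1) / (61 + 2) = 246/63 = 82/21.

82/21


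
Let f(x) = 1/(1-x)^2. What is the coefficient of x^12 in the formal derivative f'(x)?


Differentiate: d/dx [ 1/(1-x)^r ] = r / (1-x)^(r+1).
Here r = 2, so f'(x) = 2 / (1-x)^3.
The expansion of 1/(1-x)^(r+1) has coefficient of x^n equal to C(n+r, r).
So the coefficient of x^12 in f'(x) is
2 * C(14, 2) = 2 * 91 = 182

182


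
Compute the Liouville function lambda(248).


The Liouville function is lambda(k) = (-1)^Omega(k), where Omega(k) counts the prime factors of k with multiplicity.
Factoring: 248 = 2 * 2 * 2 * 31, so Omega(248) = 4.
lambda(248) = (-1)^4 = 1.

1


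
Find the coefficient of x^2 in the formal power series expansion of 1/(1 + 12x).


Write 1/(1 + c x) = 1/(1 - (-c) x) and apply the geometric-series identity
1/(1 - y) = sum_{k>=0} y^k to get 1/(1 + c x) = sum_{k>=0} (-c)^k x^k.
So the coefficient of x^k is (-c)^k = (-1)^k * c^k.
Here c = 12 and k = 2:
(-12)^2 = 1 * 144 = 144

144


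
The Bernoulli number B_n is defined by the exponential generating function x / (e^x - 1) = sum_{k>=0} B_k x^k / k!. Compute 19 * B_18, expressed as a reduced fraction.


Bernoulli numbers can also be computed recursively via B_0 = 1 and sum_{j=0}^{m} C(m+1, j) B_j = 0 for m >= 1. Odd-index Bernoulli numbers vanish for k >= 3.
Computing B_18 = 43867/798, so 19 * B_18 = 19 * 43867/798 = 43867/42.

43867/42


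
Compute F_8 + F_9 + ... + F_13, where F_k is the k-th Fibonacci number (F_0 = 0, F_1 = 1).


Use the identity sum_{k=0}^{N} F_k = F_{N+2} - 1 (which follows from F_{k+2} - F_{k+1} = F_k). Then
sum_{k=8}^{13} F_k = (F_{15} - 1) - (F_{9} - 1) = F_{15} - F_{9}.
Computing: F_{15} = 610, F_{9} = 34, so
Sum = 610 - 34 = 576.

576


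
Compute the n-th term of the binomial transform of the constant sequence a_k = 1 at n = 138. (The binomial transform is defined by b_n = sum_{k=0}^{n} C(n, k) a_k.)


With a_k = 1 for all k, b_n = sum_{k=0}^{n} C(n, k) = 2^n by the binomial theorem.
For n = 138: 2^138 = 348449143727040986586495598010130648530944.

348449143727040986586495598010130648530944


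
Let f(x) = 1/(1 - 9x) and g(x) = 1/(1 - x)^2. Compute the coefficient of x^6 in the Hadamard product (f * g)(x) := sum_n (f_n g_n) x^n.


f has coefficients f_k = 9^k. For g = 1/(1 - x)^2 the coefficient is g_k = C(k + 1, 1) = k + 1. The Hadamard coefficient is (f * g)_k = 9^k * (k + 1).
For k = 6: 9^6 * 7 = 531441 * 7 = 3720087.

3720087


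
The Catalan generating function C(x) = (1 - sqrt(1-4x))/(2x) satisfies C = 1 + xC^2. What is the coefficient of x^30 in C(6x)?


Substituting x -> 6x scales the n-th coefficient by 6^n, so [x^30] C(6x) = 6^30 * C_30.
C_30 = C(2*30, 30)/(31) = 118264581564861424/31 = 3814986502092304.
So 6^30 * 3814986502092304 = 221073919720733357899776 * 3814986502092304 = 843394019699235377014683080691132923904.

843394019699235377014683080691132923904


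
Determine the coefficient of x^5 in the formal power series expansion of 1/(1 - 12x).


The geometric series identity gives 1/(1 - c x) = sum_{k>=0} c^k x^k, so the coefficient of x^k is c^k.
Here c = 12 and k = 5.
Computing: 12^5 = 248832

248832


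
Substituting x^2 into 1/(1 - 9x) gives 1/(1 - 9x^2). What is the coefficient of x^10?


The coefficient of x^(2m) in 1/(1 - 9x^2) is 9^m.
With n = 10 = 2*5, the coefficient is 9^5 = 59049.

59049


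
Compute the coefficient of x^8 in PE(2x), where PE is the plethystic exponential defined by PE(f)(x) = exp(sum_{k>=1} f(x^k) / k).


With f(x) = 2x, the exponent is sum_{k>=1} 2 x^k / k = 2 * (-ln(1 - x)). Exponentiating:
PE(2x) = exp(-2 ln(1 - x)) = 1/(1 - x)^2.
By the negative binomial expansion, [x^n] 1/(1 - x)^2 = C(n + 1, 1).
For n = 8: C(9, 1) = 9.

9


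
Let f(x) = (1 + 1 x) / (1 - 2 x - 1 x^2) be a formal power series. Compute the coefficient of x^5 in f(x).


Write f(x) = sum_{k>=0} a_k x^k. Multiplying both sides by 1 - 2 x - 1 x^2 gives
(1 - 2 x - 1 x^2) sum_{k>=0} a_k x^k = 1 + 1 x.
Matching coefficients:
 x^0: a_0 = 1
 x^1: a_1 - 2 a_0 = 1  =>  a_1 = 2*1 + 1 = 3
 x^k (k >= 2): a_k = 2 a_{k-1} + 1 a_{k-2}.
Iterating: a_2 = 7, a_3 = 17, a_4 = 41, a_5 = 99.
So the coefficient of x^5 is 99.

99


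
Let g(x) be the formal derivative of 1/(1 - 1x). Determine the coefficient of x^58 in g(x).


Differentiate termwise: d/dx sum_{k>=0} 1^k x^k = sum_{k>=1} k 1^k x^(k-1) = sum_{j>=0} (j+1) 1^(j+1) x^j.
Equivalently, d/dx [1/(1 - 1x)] = 1/(1 - 1x)^2.
For j = 58: 59 * 1^59 = 59 * 1 = 59.

59


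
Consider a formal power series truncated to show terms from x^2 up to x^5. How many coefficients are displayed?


From x^2 to x^5 inclusive, the count is 5 - 2 + 1 = 4.

4


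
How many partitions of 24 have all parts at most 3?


Using the generating function (1-x)^(-1)(1-x^2)^(-1)(1-x^3)^(-1),
the coefficient of x^24 counts these restricted partitions.
Result = 61

61


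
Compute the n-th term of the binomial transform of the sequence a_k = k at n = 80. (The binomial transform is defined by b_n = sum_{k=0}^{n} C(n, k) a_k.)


With a_k = k, b_n = sum_{k=0}^{n} C(n, k) k. Using k * C(n, k) = n * C(n-1, k-1) gives b_n = n * sum_{k>=1} C(n-1, k-1) = n * 2^(n-1).
For n = 80: 80 * 2^79 = 80 * 604462909807314587353088 = 48357032784585166988247040.

48357032784585166988247040


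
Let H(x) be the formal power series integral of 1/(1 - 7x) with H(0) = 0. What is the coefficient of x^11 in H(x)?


1/(1 - 7x) = sum_{k>=0} 7^k x^k. Integrating termwise with H(0) = 0:
H(x) = sum_{k>=0} 7^k x^(k+1) / (k+1) = sum_{m>=1} 7^(m-1) x^m / m.
For m = 11: 7^10/11 = 282475249/11 = 282475249/11.

282475249/11


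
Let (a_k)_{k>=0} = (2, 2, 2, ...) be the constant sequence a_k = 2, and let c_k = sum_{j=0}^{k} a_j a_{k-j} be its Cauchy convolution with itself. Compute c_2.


Since a_j = 2 for all j >= 0, the convolution sum becomes
c_k = sum_{j=0}^{k} 2 * 2 = 4 * (k + 1).
Equivalently, the generating function of (a_k) is 2/(1 - x) and its square is 4/(1 - x)^2 = sum_{k>=0} 4(k + 1) x^k.
For k = 2: 4 * 3 = 12.

12


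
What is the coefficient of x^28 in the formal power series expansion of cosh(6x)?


The Maclaurin series is cosh(t) = sum_{m>=0} t^(2m) / (2m)!, so substituting t = 6x, only even powers of x are nonzero, with coefficient of x^(2m) equal to 6^(2m) / (2m)!.
For x^28 the coefficient is 6^28/28! = 6140942214464815497216/304888344611713860501504000000 = 114791256/5699209469078125.

114791256/5699209469078125


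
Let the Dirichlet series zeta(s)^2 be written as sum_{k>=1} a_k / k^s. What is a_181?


The Dirichlet convolution of the constant function 1 with itself gives (1 * 1)(k) = sum_{d | k} 1 = d(k), the number of positive divisors of k.
Since zeta(s) = sum_{k>=1} 1/k^s, we have zeta(s)^2 = sum_{k>=1} d(k)/k^s, so a_k = d(k).
For k = 181: the divisors are 1, 181.
Count = 2.

2


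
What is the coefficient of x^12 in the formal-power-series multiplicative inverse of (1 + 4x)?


The inverse is 1/(1 + 4x). Apply the geometric identity 1/(1 - y) = sum_{k>=0} y^k with y = -4x:
1/(1 + 4x) = sum_{k>=0} (-4)^k x^k.
So the coefficient of x^12 is (-4)^12 = 16777216.

16777216


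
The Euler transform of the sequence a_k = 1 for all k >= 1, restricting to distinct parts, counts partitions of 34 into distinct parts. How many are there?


Partitions of 34 into distinct parts can be computed via generating function.
Product (1+x)(1+x^2)(1+x^3)...
The coefficient of x^34 = 512

512


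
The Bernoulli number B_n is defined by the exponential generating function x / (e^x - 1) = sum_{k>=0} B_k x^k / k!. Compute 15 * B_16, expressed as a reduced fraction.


Bernoulli numbers can also be computed recursively via B_0 = 1 and sum_{j=0}^{m} C(m+1, j) B_j = 0 for m >= 1. Odd-index Bernoulli numbers vanish for k >= 3.
Computing B_16 = -3617/510, so 15 * B_16 = 15 * -3617/510 = -3617/34.

-3617/34


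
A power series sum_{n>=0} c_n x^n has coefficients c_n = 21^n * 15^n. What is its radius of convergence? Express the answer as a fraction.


By the root test (Cauchy-Hadamard), the radius is R = 1 / limsup_n |c_n|^(1/n).
Here |c_n|^(1/n) = (21^n * 15^n)^(1/n) = 21 * 15 = 315 for all n.
So R = 1/315 = 1/315.

1/315


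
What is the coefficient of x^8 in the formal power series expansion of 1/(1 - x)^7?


The expansion 1/(1 - x)^r = sum_{k>=0} C(k + r - 1, r - 1) x^k follows from the multiset / negative-binomial theorem (or from repeated differentiation of the geometric series).
For r = 7 and k = 8:
C(14, 6) = 87178291200 / (720 * 40320) = 3003.

3003


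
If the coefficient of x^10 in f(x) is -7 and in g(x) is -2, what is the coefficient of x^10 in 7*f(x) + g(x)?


Scalar multiplication scales coefficients: 7 * -7 = -49.
Then add the g coefficient: -49 + -2
= -51

-51


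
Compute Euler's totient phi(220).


phi(n) counts integers in [1, n] coprime to n. Using the multiplicative formula phi(n) = n * prod_{p | n} (1 - 1/p):
220 = 2^2 * 5 * 11, so
phi(220) = 220 * (1 - 1/2) * (1 - 1/5) * (1 - 1/11) = 80.

80


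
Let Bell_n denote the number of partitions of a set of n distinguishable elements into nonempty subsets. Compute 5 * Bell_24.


Bell_24 can be computed from the Bell triangle or from Dobinski's identity Bell_n = (1/e) * sum_{k>=0} k^n / k!.
Computing Bell_24 = 445958869294805289.
Then 5 * 445958869294805289 = 2229794346474026445.

2229794346474026445


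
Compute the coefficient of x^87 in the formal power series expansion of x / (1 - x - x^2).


Let f(x) = sum_{k>=0} a_k x^k. Multiplying f(x) * (1 - x - x^2) = x and matching coefficients gives a_0 = 0, a_1 = 1, and a_k = a_{k-1} + a_{k-2} for k >= 2. These are the Fibonacci numbers F_k.
Iterating from F_0 = 0, F_1 = 1:
F_0=0, F_1=1, F_2=1, F_3=2, F_4=3, F_5=5, F_6=8, F_7=13, F_8=21, F_9=34, ...
F_87 = 679891637638612258.

679891637638612258


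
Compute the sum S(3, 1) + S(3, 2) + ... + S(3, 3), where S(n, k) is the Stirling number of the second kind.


By definition, S(n, k) counts partitions of an n-set into exactly k nonempty blocks.
Computing row n = 3 for k = 1..3:
S(3, k): 1, 3, 1
Sum = 5. (This equals Bell_3 since the sum runs over all k.)

5


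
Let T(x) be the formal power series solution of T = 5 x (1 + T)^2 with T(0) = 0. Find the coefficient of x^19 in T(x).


Apply the Lagrange inversion formula: if T = 5 x * phi(T) with phi(t) = (1 + t)^2, then [x^n] T = 5^n * (1/n) [t^(n-1)] phi(t)^n = 5^n * (1/n) [t^(n-1)] (1 + t)^(2n) = 5^n * (1/n) C(2n, n-1).
Using the identity C(2n, n-1) = C(2n, n) * n / (n+1), the unscaled factor equals C(2n, n) / (n+1) = C_n, the n-th Catalan number.
For n = 19: C_19 = C(38, 19) / 20 = 35345263800/20 = 1767263190.
With the 5^19 = 19073486328125 factor, the coefficient is 19073486328125 * 1767263190 = 33707870292663574218750.

33707870292663574218750


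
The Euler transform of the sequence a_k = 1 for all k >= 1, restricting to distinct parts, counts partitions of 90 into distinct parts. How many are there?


Partitions of 90 into distinct parts can be computed via generating function.
Product (1+x)(1+x^2)(1+x^3)...
The coefficient of x^90 = 189586

189586


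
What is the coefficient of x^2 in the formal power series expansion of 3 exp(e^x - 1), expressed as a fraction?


exp(e^x - 1) is the exponential generating function for the Bell numbers Bell_k: exp(e^x - 1) = sum_{k>=0} Bell_k x^k / k!.
So the coefficient of x^2 in 3 exp(e^x - 1) is 3 Bell_2 / 2!.
Computing: Bell_2 = 2 and 2! = 2, giving
3 * 2/2 = 3.

3


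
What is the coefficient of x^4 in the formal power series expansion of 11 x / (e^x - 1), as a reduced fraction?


The exponential generating function for Bernoulli numbers is
x / (e^x - 1) = sum_{k>=0} B_k x^k / k!.
So the coefficient of x^4 in 11 x / (e^x - 1) is 11 B_4 / 4!.
Computing: B_4 = -1/30, 4! = 24, giving
11 * -1/30 / 24 = -11/720.

-11/720


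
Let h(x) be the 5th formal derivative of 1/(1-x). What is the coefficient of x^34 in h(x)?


Differentiating 5 times: d^5/dx^5 [1/(1-x)] = 5!/(1-x)^6.
The expansion 1/(1-x)^6 = sum_{k>=0} C(k+5, 5) x^k, so the coefficient of x^n in 5!/(1-x)^6 is 5! * C(n+5, 5).
For n = 34: 120 * C(39, 5) = 120 * 575757 = 69090840

69090840


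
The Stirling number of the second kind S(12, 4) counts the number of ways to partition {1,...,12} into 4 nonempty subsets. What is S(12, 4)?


Using the explicit formula S(n,k) = (1/k!) sum_{j=0}^{k} (-1)^(k-j) C(k,j) j^n:
S(12, 4) = 611501
Equivalently, S(n,k) is n! times the coefficient of x^n in the EGF (e^x - 1)^k / k!.

611501


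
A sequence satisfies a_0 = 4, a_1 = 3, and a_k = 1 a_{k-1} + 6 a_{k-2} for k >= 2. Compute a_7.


The characteristic equation is t^2 - 1 t - 6 = 0, with roots r_1 = 3 and r_2 = -2 (so c_1 = r_1 + r_2, c_2 = -r_1 r_2 as required).
One can use the closed form a_n = A r_1^n + B r_2^n, but direct iteration is more reliable:
a_0 = 4, a_1 = 3, a_2 = 27, a_3 = 45, a_4 = 207, a_5 = 477, a_6 = 1719, a_7 = 4581.
So a_7 = 4581.

4581


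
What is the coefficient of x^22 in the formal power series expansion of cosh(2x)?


The Maclaurin series is cosh(t) = sum_{m>=0} t^(2m) / (2m)!, so substituting t = 2x, only even powers of x are nonzero, with coefficient of x^(2m) equal to 2^(2m) / (2m)!.
For x^22 the coefficient is 2^22/22! = 4194304/1124000727777607680000 = 8/2143861251406875.

8/2143861251406875


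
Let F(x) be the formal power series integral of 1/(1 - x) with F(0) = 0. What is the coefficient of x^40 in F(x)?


1/(1 - x) = sum_{k>=0} x^k. Integrating termwise and using F(0) = 0 gives
F(x) = sum_{k>=0} x^(k+1) / (k+1) = sum_{m>=1} x^m / m = -ln(1 - x).
So the coefficient of x^40 is 1/40 = 1/40.

1/40


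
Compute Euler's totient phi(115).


phi(n) counts integers in [1, n] coprime to n. Using the multiplicative formula phi(n) = n * prod_{p | n} (1 - 1/p):
115 = 5 * 23, so
phi(115) = 115 * (1 - 1/5) * (1 - 1/23) = 88.

88


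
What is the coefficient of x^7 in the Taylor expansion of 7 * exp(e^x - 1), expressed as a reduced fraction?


exp(e^x - 1) = sum_{k>=0} Bell_k x^k / k!, where Bell_k is the k-th Bell number.
So the coefficient of x^7 is 7 * Bell_7 / 7!.
Computing: Bell_7 = 877 and 7! = 5040, giving
7 * 877/5040 = 877/720.

877/720


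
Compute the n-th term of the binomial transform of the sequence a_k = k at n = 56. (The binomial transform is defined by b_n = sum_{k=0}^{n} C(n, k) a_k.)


With a_k = k, b_n = sum_{k=0}^{n} C(n, k) k. Using k * C(n, k) = n * C(n-1, k-1) gives b_n = n * sum_{k>=1} C(n-1, k-1) = n * 2^(n-1).
For n = 56: 56 * 2^55 = 56 * 36028797018963968 = 2017612633061982208.

2017612633061982208


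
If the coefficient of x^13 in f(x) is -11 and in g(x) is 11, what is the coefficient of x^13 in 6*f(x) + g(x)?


Scalar multiplication scales coefficients: 6 * -11 = -66.
Then add the g coefficient: -66 + 11
= -55

-55


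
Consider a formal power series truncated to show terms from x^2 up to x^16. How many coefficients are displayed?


From x^2 to x^16 inclusive, the count is 16 - 2 + 1 = 15.

15


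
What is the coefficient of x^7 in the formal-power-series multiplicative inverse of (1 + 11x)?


The inverse is 1/(1 + 11x). Apply the geometric identity 1/(1 - y) = sum_{k>=0} y^k with y = -11x:
1/(1 + 11x) = sum_{k>=0} (-11)^k x^k.
So the coefficient of x^7 is (-11)^7 = -19487171.

-19487171


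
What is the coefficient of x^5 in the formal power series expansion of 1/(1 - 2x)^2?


The general identity 1/(1 - c x)^r = sum_{k>=0} c^k C(k + r - 1, r - 1) x^k follows by substituting y = c x into 1/(1 - y)^r = sum_{k>=0} C(k + r - 1, r - 1) y^k.
For c = 2, r = 2, k = 5:
2^5 * C(6, 1) = 32 * 6 = 192.

192


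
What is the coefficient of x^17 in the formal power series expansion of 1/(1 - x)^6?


The negative binomial / multiset identity is
1/(1 - x)^r = sum_{k>=0} C(k + r - 1, r - 1) x^k.
Here r = 6 and k = 17, so the coefficient is
C(17 + 5, 5) = C(22, 5)
= 26334

26334


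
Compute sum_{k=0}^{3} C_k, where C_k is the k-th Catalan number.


C_0 through C_3: 1, 1, 2, 5
Sum = 1 + 1 + 2 + 5
= 9

9


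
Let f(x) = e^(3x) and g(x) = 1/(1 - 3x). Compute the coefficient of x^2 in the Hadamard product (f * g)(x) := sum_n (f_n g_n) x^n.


Expanding: f_k = 3^k/k! (from e^(3x)) and g_k = 3^k (from 1/(1 - 3x)). So the Hadamard coefficient (f * g)_k = 3^k 3^k / k! = (9)^k / k!.
For k = 2: 9^2/2! = 81/2 = 81/2.

81/2


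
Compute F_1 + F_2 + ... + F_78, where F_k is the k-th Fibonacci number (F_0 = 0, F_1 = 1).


Use the identity sum_{k=0}^{N} F_k = F_{N+2} - 1 (which follows from F_{k+2} - F_{k+1} = F_k). Then
sum_{k=1}^{78} F_k = (F_{80} - 1) - (F_{2} - 1) = F_{80} - F_{2}.
Computing: F_{80} = 23416728348467685, F_{2} = 1, so
Sum = 23416728348467685 - 1 = 23416728348467684.

23416728348467684


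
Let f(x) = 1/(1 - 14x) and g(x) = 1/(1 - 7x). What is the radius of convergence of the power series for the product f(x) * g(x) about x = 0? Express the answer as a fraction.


The radius of 1/(1 - 14x) is 1/14 (nearest singularity at x = 1/14), and the radius of 1/(1 - 7x) is 1/7.
The product f(x)*g(x) = 1/((1 - 14x)(1 - 7x)) has singularities at both 1/14 and 1/7, so its radius of convergence is the distance to the nearest one:
min(1/14, 1/7) = 1/14.

1/14


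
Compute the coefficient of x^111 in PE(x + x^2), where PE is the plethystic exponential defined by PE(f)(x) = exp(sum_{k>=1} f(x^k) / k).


With f(x) = x + x^2, the exponent is sum_{k>=1} (x^k + x^(2k)) / k = -ln(1 - x) - ln(1 - x^2). Exponentiating:
PE(x + x^2) = 1 / ((1 - x)(1 - x^2)).
This is the generating function for partitions of n into parts of size 1 or 2. The number of 2's can be any j in 0..55, and the rest are 1's, so
[x^111] = floor(111/2) + 1 = 56.

56


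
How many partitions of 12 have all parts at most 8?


Using the generating function (1-x)^(-1)(1-x^2)^(-1)...(1-x^8)^(-1),
the coefficient of x^12 counts these restricted partitions.
Result = 70

70


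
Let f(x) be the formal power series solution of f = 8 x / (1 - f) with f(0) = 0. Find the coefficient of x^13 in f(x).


Apply Lagrange inversion: f = 8 x * phi(f) with phi(t) = 1/(1 - t), so
[x^n] f = 8^n * (1/n) [t^(n-1)] phi(t)^n = 8^n * (1/n) [t^(n-1)] (1 - t)^(-n) = 8^n * (1/n) C(2n - 2, n - 1) = 8^n * C_{n-1}.
For n = 13: C_12 = C(24, 12) / 13 = 2704156/13 = 208012.
With the 8^13 = 549755813888 factor, the coefficient is 549755813888 * 208012 = 114355806358470656.

114355806358470656


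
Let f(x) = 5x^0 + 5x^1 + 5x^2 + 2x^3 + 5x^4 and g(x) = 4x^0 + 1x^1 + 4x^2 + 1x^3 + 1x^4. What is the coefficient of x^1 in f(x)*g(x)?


Cauchy product at x^1:
5*1 + 5*4
= 25

25


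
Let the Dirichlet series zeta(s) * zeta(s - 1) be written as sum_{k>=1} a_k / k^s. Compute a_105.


Convolution gives a_k = sum_{d | k} d * 1 = sum_{d | k} d = sigma(k), the sum of positive divisors of k.
For k = 105, the divisors are 1, 3, 5, 7, 15, 21, 35, 105, so
sigma(105) = 1 + 3 + 5 + 7 + 15 + 21 + 35 + 105 = 192.

192


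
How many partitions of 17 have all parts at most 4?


Using the generating function (1-x)^(-1)(1-x^2)^(-1)...(1-x^4)^(-1),
the coefficient of x^17 counts these restricted partitions.
Result = 72

72


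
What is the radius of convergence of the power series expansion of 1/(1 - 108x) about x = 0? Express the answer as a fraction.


Expanding 1/(1 - 108x) = sum_{k>=0} 108^k x^k, the series converges when |108x| < 1, i.e., |x| < 1/108.
So the radius of convergence is 1/108 = 1/108.

1/108


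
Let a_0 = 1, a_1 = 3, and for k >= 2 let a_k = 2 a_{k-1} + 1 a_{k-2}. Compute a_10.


Iterating the recurrence forward:
a_0 = 1
a_1 = 3
a_2 = 2*3 + 1*1 = 7
a_3 = 2*7 + 1*3 = 17
a_4 = 2*17 + 1*7 = 41
a_5 = 2*41 + 1*17 = 99
a_6 = 2*99 + 1*41 = 239
a_7 = 2*239 + 1*99 = 577
a_8 = 2*577 + 1*239 = 1393
a_9 = 2*1393 + 1*577 = 3363
a_10 = 2*3363 + 1*1393 = 8119
So a_10 = 8119.

8119


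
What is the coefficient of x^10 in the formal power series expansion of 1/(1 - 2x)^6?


The general identity 1/(1 - c x)^r = sum_{k>=0} c^k C(k + r - 1, r - 1) x^k follows by substituting y = c x into 1/(1 - y)^r = sum_{k>=0} C(k + r - 1, r - 1) y^k.
For c = 2, r = 6, k = 10:
2^10 * C(15, 5) = 1024 * 3003 = 3075072.

3075072


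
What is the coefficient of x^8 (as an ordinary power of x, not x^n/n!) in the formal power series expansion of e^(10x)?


The exponential series is e^y = sum_{k>=0} y^k / k!. Substituting y = 10x gives
e^(10x) = sum_{k>=0} 10^k x^k / k!.
So the coefficient of x^n is a^n/n! with a = 10, n = 8:
10^8 / 8! = 100000000/40320 = 156250/63

156250/63


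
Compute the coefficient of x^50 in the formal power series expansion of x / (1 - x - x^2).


Let f(x) = sum_{k>=0} a_k x^k. Multiplying f(x) * (1 - x - x^2) = x and matching coefficients gives a_0 = 0, a_1 = 1, and a_k = a_{k-1} + a_{k-2} for k >= 2. These are the Fibonacci numbers F_k.
Iterating from F_0 = 0, F_1 = 1:
F_0=0, F_1=1, F_2=1, F_3=2, F_4=3, F_5=5, F_6=8, F_7=13, F_8=21, F_9=34, ...
F_50 = 12586269025.

12586269025


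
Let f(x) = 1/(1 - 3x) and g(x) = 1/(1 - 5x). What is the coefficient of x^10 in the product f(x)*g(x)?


The coefficient of x^n in f*g is the Cauchy product: sum_{k=0}^{n} a^k * b^(n-k).
With a=3, b=5, n=10:
sum_{k=0}^{10} 3^k * 5^(10-k)
= 24325489

24325489


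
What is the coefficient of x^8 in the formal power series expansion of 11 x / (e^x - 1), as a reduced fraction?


The exponential generating function for Bernoulli numbers is
x / (e^x - 1) = sum_{k>=0} B_k x^k / k!.
So the coefficient of x^8 in 11 x / (e^x - 1) is 11 B_8 / 8!.
Computing: B_8 = -1/30, 8! = 40320, giving
11 * -1/30 / 40320 = -11/1209600.

-11/1209600


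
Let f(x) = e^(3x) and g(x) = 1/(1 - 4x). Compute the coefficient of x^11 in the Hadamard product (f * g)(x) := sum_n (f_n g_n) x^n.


Expanding: f_k = 3^k/k! (from e^(3x)) and g_k = 4^k (from 1/(1 - 4x)). So the Hadamard coefficient (f * g)_k = 3^k 4^k / k! = (12)^k / k!.
For k = 11: 12^11/11! = 743008370688/39916800 = 35831808/1925.

35831808/1925


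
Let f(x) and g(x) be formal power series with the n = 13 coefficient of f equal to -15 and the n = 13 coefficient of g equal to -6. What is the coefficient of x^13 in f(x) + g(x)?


Addition of formal power series is termwise.
The coefficient of x^13 in f + g = -15 + -6
= -21

-21


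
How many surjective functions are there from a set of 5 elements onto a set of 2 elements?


By inclusion-exclusion on which target elements are missed, the number of surjections from an n-set onto a k-set is
surj(n, k) = sum_{j=0}^{k} (-1)^j C(k, j) (k - j)^n.
Equivalently surj(n, k) = k! * S(n, k), where S(n, k) is the Stirling number of the second kind.
For n = 5, k = 2:
S(5, 2) = 15, so
surj = 2! * 15 = 2 * 15 = 30.

30


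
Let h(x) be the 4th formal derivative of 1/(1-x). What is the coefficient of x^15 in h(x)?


Differentiating 4 times: d^4/dx^4 [1/(1-x)] = 4!/(1-x)^5.
The expansion 1/(1-x)^5 = sum_{k>=0} C(k+4, 4) x^k, so the coefficient of x^n in 4!/(1-x)^5 is 4! * C(n+4, 4).
For n = 15: 24 * C(19, 4) = 24 * 3876 = 93024

93024


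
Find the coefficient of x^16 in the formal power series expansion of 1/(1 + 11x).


Write 1/(1 + c x) = 1/(1 - (-c) x) and apply the geometric-series identity
1/(1 - y) = sum_{k>=0} y^k to get 1/(1 + c x) = sum_{k>=0} (-c)^k x^k.
So the coefficient of x^k is (-c)^k = (-1)^k * c^k.
Here c = 11 and k = 16:
(-11)^16 = 1 * 45949729863572161 = 45949729863572161

45949729863572161


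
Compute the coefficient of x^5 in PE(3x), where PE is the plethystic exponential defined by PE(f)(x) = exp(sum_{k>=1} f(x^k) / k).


With f(x) = 3x, the exponent is sum_{k>=1} 3 x^k / k = 3 * (-ln(1 - x)). Exponentiating:
PE(3x) = exp(-3 ln(1 - x)) = 1/(1 - x)^3.
By the negative binomial expansion, [x^n] 1/(1 - x)^3 = C(n + 2, 2).
For n = 5: C(7, 2) = 21.

21


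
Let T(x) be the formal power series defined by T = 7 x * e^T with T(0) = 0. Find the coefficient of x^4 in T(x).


Apply the Lagrange inversion formula: if T = 7 x * phi(T) with phi(t) = e^t, then
[x^n] T = 7^n * (1/n) [t^(n-1)] phi(t)^n = 7^n * (1/n) [t^(n-1)] e^(n t) = 7^n * (1/n) * n^(n-1) / (n-1)! = 7^n * n^(n-1) / n!.
When c = 1 this is the Cayley count of rooted labeled trees on n vertices, divided by n!.
For n = 4: 7^4 * 4^3 / 4! = 2401 * 64/24 = 19208/3.

19208/3


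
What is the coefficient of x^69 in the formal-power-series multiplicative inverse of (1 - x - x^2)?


Let the inverse be f(x) = sum_{k>=0} a_k x^k. From f(x) * (1 - x - x^2) = 1 and matching coefficients:
 x^0: a_0 = 1.
 x^1: a_1 - a_0 = 0, so a_1 = 1.
 x^k (k >= 2): a_k - a_{k-1} - a_{k-2} = 0, i.e. a_k = a_{k-1} + a_{k-2}.
This is the Fibonacci-type recurrence shifted so that a_0 = a_1 = 1.
Iterating: a_0=1, a_1=1, a_2=2, a_3=3, a_4=5, a_5=8, a_6=13, a_7=21, a_8=34, a_9=55, ...
a_69 = 190392490709135.

190392490709135


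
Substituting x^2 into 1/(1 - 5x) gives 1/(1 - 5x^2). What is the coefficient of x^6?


The coefficient of x^(2m) in 1/(1 - 5x^2) is 5^m.
With n = 6 = 2*3, the coefficient is 5^3 = 125.

125


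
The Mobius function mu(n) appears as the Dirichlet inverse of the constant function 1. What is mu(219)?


219 = 3 * 73 (all distinct primes).
mu(219) = (-1)^2 = 1

1


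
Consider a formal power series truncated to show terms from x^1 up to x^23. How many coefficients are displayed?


From x^1 to x^23 inclusive, the count is 23 - 1 + 1 = 23.

23


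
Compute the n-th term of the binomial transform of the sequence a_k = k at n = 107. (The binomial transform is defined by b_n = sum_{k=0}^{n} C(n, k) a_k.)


With a_k = k, b_n = sum_{k=0}^{n} C(n, k) k. Using k * C(n, k) = n * C(n-1, k-1) gives b_n = n * sum_{k>=1} C(n-1, k-1) = n * 2^(n-1).
For n = 107: 107 * 2^106 = 107 * 81129638414606681695789005144064 = 8680871310362914941449423550414848.

8680871310362914941449423550414848


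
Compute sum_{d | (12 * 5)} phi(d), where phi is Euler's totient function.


First, 12 * 5 = 60. One classical identity is sum_{d | n} phi(d) = n (each k in [1, n] has a unique gcd with n, and among the k's with gcd(k, n) = n/d there are phi(d) of them). So the sum equals 60. We also verify directly:
Divisors of 60: 1, 2, 3, 4, 5, 6, 10, 12, 15, 20, 30, 60.
phi values: 1, 1, 2, 2, 4, 2, 4, 4, 8, 8, 8, 16.
Sum = 60.

60
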